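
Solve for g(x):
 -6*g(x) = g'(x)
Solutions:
 g(x) = C1*exp(-6*x)


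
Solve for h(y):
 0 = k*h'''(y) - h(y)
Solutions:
 h(y) = C1*exp(y*(1/k)^(1/3)) + C2*exp(y*(-1 + sqrt(3)*I)*(1/k)^(1/3)/2) + C3*exp(-y*(1 + sqrt(3)*I)*(1/k)^(1/3)/2)


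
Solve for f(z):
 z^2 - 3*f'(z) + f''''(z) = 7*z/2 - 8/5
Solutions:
 f(z) = C1 + C4*exp(3^(1/3)*z) + z^3/9 - 7*z^2/12 + 8*z/15 + (C2*sin(3^(5/6)*z/2) + C3*cos(3^(5/6)*z/2))*exp(-3^(1/3)*z/2)


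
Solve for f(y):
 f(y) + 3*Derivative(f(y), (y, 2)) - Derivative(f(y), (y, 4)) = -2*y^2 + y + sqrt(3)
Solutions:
 f(y) = C1*exp(-sqrt(2)*y*sqrt(3 + sqrt(13))/2) + C2*exp(sqrt(2)*y*sqrt(3 + sqrt(13))/2) + C3*sin(sqrt(2)*y*sqrt(-3 + sqrt(13))/2) + C4*cos(sqrt(2)*y*sqrt(-3 + sqrt(13))/2) - 2*y^2 + y + sqrt(3) + 12


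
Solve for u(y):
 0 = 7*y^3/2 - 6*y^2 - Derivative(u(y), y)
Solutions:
 u(y) = C1 + 7*y^4/8 - 2*y^3


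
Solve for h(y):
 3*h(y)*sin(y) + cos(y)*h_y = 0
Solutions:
 h(y) = C1*cos(y)^3


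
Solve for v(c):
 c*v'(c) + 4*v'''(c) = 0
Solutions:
 v(c) = C1 + Integral(C2*airyai(-2^(1/3)*c/2) + C3*airybi(-2^(1/3)*c/2), c)


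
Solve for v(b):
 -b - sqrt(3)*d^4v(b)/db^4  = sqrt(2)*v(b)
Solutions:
 v(b) = -sqrt(2)*b/2 + (C1*sin(2^(5/8)*3^(7/8)*b/6) + C2*cos(2^(5/8)*3^(7/8)*b/6))*exp(-2^(5/8)*3^(7/8)*b/6) + (C3*sin(2^(5/8)*3^(7/8)*b/6) + C4*cos(2^(5/8)*3^(7/8)*b/6))*exp(2^(5/8)*3^(7/8)*b/6)


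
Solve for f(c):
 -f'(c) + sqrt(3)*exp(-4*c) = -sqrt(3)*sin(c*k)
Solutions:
 f(c) = C1 - sqrt(3)*exp(-4*c)/4 - sqrt(3)*cos(c*k)/k


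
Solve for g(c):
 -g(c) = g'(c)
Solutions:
 g(c) = C1*exp(-c)


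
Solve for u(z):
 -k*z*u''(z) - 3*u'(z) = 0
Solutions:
 u(z) = C1 + z^(((re(k) - 3)*re(k) + im(k)^2)/(re(k)^2 + im(k)^2))*(C2*sin(3*log(z)*Abs(im(k))/(re(k)^2 + im(k)^2)) + C3*cos(3*log(z)*im(k)/(re(k)^2 + im(k)^2)))


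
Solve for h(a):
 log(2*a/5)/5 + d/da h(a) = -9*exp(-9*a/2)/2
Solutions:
 h(a) = C1 - a*log(a)/5 + a*(-log(2) + 1 + log(5))/5 + exp(-9*a/2)


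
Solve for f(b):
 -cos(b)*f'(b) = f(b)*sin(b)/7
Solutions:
 f(b) = C1*cos(b)^(1/7)


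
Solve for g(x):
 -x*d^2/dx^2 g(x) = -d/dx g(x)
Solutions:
 g(x) = C1 + C2*x^2


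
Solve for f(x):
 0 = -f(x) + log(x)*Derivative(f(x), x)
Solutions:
 f(x) = C1*exp(li(x))


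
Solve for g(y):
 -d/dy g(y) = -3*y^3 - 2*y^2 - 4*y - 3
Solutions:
 g(y) = C1 + 3*y^4/4 + 2*y^3/3 + 2*y^2 + 3*y


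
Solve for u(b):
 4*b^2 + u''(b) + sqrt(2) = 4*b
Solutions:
 u(b) = C1 + C2*b - b^4/3 + 2*b^3/3 - sqrt(2)*b^2/2


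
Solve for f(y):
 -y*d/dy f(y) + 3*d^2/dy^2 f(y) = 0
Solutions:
 f(y) = C1 + C2*erfi(sqrt(6)*y/6)


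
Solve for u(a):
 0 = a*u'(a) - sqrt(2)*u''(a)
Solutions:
 u(a) = C1 + C2*erfi(2^(1/4)*a/2)


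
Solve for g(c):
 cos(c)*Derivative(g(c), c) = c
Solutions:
 g(c) = C1 + Integral(c/cos(c), c)


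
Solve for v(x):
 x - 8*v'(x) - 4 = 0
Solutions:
 v(x) = C1 + x^2/16 - x/2


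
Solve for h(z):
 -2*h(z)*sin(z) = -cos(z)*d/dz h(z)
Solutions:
 h(z) = C1/cos(z)^2


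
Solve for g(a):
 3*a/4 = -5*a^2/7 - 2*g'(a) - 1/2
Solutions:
 g(a) = C1 - 5*a^3/42 - 3*a^2/16 - a/4


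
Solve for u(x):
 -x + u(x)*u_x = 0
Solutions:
 u(x) = -sqrt(C1 + x^2)
 u(x) = sqrt(C1 + x^2)


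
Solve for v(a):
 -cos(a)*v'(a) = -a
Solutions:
 v(a) = C1 + Integral(a/cos(a), a)


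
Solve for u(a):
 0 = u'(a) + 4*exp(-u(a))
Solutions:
 u(a) = log(C1 - 4*a)


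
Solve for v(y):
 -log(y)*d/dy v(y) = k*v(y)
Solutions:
 v(y) = C1*exp(-k*li(y))


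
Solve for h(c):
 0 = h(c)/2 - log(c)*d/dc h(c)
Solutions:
 h(c) = C1*exp(li(c)/2)


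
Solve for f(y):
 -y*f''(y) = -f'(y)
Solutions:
 f(y) = C1 + C2*y^2


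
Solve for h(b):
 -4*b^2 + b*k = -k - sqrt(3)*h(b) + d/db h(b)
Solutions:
 h(b) = C1*exp(sqrt(3)*b) + 4*sqrt(3)*b^2/3 - sqrt(3)*b*k/3 + 8*b/3 - sqrt(3)*k/3 - k/3 + 8*sqrt(3)/9


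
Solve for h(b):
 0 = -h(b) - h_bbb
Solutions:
 h(b) = C3*exp(-b) + (C1*sin(sqrt(3)*b/2) + C2*cos(sqrt(3)*b/2))*exp(b/2)


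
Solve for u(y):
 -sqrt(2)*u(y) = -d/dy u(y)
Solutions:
 u(y) = C1*exp(sqrt(2)*y)


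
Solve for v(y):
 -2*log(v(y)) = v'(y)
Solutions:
 li(v(y)) = C1 - 2*y


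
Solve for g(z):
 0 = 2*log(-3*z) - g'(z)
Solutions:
 g(z) = C1 + 2*z*log(-z) + 2*z*(-1 + log(3))


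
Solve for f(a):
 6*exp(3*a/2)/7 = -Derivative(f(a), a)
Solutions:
 f(a) = C1 - 4*exp(3*a/2)/7


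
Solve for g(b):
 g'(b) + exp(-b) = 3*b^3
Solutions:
 g(b) = C1 + 3*b^4/4 + exp(-b)


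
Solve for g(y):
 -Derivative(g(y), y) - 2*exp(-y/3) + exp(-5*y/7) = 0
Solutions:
 g(y) = C1 + 6*exp(-y/3) - 7*exp(-5*y/7)/5


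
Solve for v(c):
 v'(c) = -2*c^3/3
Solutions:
 v(c) = C1 - c^4/6


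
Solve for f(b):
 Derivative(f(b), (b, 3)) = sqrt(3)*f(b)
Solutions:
 f(b) = C3*exp(3^(1/6)*b) + (C1*sin(3^(2/3)*b/2) + C2*cos(3^(2/3)*b/2))*exp(-3^(1/6)*b/2)


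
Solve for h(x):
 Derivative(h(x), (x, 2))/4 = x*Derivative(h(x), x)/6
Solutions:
 h(x) = C1 + C2*erfi(sqrt(3)*x/3)


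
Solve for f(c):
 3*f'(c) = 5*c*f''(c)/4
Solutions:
 f(c) = C1 + C2*c^(17/5)


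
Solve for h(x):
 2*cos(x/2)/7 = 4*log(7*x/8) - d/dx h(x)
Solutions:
 h(x) = C1 + 4*x*log(x) - 12*x*log(2) - 4*x + 4*x*log(7) - 4*sin(x/2)/7


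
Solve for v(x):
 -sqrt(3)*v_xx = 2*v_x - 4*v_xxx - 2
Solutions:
 v(x) = C1 + C2*exp(x*(sqrt(3) + sqrt(35))/8) + C3*exp(x*(-sqrt(35) + sqrt(3))/8) + x


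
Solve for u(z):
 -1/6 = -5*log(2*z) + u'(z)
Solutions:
 u(z) = C1 + 5*z*log(z) - 31*z/6 + z*log(32)


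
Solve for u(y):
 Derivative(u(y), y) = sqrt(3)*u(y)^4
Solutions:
 u(y) = (-1/(C1 + 3*sqrt(3)*y))^(1/3)
 u(y) = (-1/(C1 + sqrt(3)*y))^(1/3)*(-3^(2/3) - 3*3^(1/6)*I)/6
 u(y) = (-1/(C1 + sqrt(3)*y))^(1/3)*(-3^(2/3) + 3*3^(1/6)*I)/6


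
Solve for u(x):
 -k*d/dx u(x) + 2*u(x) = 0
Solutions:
 u(x) = C1*exp(2*x/k)


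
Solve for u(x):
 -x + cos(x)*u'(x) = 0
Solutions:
 u(x) = C1 + Integral(x/cos(x), x)


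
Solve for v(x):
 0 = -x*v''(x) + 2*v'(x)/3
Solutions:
 v(x) = C1 + C2*x^(5/3)


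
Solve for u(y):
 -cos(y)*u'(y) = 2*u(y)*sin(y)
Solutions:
 u(y) = C1*cos(y)^2


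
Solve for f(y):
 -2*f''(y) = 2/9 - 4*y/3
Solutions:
 f(y) = C1 + C2*y + y^3/9 - y^2/18


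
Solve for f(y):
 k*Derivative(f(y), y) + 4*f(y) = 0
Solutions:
 f(y) = C1*exp(-4*y/k)


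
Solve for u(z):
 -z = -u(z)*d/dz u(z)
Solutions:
 u(z) = -sqrt(C1 + z^2)
 u(z) = sqrt(C1 + z^2)


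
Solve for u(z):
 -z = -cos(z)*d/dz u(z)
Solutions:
 u(z) = C1 + Integral(z/cos(z), z)


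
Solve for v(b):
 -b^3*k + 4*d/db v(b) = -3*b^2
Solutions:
 v(b) = C1 + b^4*k/16 - b^3/4


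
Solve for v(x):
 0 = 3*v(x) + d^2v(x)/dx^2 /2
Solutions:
 v(x) = C1*sin(sqrt(6)*x) + C2*cos(sqrt(6)*x)


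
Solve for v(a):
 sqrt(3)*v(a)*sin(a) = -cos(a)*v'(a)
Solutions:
 v(a) = C1*cos(a)^(sqrt(3))


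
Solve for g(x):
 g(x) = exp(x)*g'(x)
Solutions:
 g(x) = C1*exp(-exp(-x))


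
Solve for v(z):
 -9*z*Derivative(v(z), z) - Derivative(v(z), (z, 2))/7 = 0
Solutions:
 v(z) = C1 + C2*erf(3*sqrt(14)*z/2)


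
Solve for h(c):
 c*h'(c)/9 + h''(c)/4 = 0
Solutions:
 h(c) = C1 + C2*erf(sqrt(2)*c/3)


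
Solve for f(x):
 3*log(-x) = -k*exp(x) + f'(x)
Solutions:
 f(x) = C1 + k*exp(x) + 3*x*log(-x) - 3*x


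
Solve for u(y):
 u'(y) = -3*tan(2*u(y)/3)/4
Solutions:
 u(y) = -3*asin(C1*exp(-y/2))/2 + 3*pi/2
 u(y) = 3*asin(C1*exp(-y/2))/2


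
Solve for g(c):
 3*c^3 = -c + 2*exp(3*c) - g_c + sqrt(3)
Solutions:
 g(c) = C1 - 3*c^4/4 - c^2/2 + sqrt(3)*c + 2*exp(3*c)/3


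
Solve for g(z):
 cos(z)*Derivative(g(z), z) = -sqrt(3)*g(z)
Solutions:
 g(z) = C1*(sin(z) - 1)^(sqrt(3)/2)/(sin(z) + 1)^(sqrt(3)/2)


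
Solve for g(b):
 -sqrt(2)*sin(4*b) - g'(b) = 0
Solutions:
 g(b) = C1 + sqrt(2)*cos(4*b)/4


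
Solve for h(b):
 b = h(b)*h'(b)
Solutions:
 h(b) = -sqrt(C1 + b^2)
 h(b) = sqrt(C1 + b^2)


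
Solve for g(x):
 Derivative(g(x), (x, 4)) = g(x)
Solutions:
 g(x) = C1*exp(-x) + C2*exp(x) + C3*sin(x) + C4*cos(x)


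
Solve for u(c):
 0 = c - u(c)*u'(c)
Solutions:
 u(c) = -sqrt(C1 + c^2)
 u(c) = sqrt(C1 + c^2)


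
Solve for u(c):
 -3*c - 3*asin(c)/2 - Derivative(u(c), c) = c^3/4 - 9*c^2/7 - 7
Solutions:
 u(c) = C1 - c^4/16 + 3*c^3/7 - 3*c^2/2 - 3*c*asin(c)/2 + 7*c - 3*sqrt(1 - c^2)/2


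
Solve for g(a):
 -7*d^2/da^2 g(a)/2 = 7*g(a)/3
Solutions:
 g(a) = C1*sin(sqrt(6)*a/3) + C2*cos(sqrt(6)*a/3)


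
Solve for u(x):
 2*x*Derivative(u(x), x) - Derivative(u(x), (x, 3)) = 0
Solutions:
 u(x) = C1 + Integral(C2*airyai(2^(1/3)*x) + C3*airybi(2^(1/3)*x), x)


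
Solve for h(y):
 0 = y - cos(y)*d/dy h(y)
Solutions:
 h(y) = C1 + Integral(y/cos(y), y)


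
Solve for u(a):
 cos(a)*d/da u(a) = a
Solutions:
 u(a) = C1 + Integral(a/cos(a), a)


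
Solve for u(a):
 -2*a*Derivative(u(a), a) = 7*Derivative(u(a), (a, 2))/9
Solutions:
 u(a) = C1 + C2*erf(3*sqrt(7)*a/7)


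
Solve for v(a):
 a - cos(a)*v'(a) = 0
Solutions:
 v(a) = C1 + Integral(a/cos(a), a)


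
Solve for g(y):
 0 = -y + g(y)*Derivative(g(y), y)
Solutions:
 g(y) = -sqrt(C1 + y^2)
 g(y) = sqrt(C1 + y^2)


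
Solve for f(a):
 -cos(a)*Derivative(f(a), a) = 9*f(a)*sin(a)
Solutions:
 f(a) = C1*cos(a)^9


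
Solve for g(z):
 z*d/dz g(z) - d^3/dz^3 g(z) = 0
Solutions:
 g(z) = C1 + Integral(C2*airyai(z) + C3*airybi(z), z)


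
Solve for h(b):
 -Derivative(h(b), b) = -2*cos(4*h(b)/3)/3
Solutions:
 -2*b/3 - 3*log(sin(4*h(b)/3) - 1)/8 + 3*log(sin(4*h(b)/3) + 1)/8 = C1


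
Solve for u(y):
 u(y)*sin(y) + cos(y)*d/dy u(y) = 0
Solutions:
 u(y) = C1*cos(y)


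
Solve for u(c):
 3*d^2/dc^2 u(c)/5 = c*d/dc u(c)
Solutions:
 u(c) = C1 + C2*erfi(sqrt(30)*c/6)


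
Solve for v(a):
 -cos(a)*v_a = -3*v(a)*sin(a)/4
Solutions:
 v(a) = C1/cos(a)^(3/4)


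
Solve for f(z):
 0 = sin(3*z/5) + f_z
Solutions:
 f(z) = C1 + 5*cos(3*z/5)/3


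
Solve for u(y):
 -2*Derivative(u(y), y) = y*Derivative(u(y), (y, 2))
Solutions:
 u(y) = C1 + C2/y


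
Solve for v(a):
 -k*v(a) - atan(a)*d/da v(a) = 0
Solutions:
 v(a) = C1*exp(-k*Integral(1/atan(a), a))


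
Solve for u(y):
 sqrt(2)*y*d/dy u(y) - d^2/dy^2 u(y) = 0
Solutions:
 u(y) = C1 + C2*erfi(2^(3/4)*y/2)


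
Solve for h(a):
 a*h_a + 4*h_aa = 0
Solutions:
 h(a) = C1 + C2*erf(sqrt(2)*a/4)


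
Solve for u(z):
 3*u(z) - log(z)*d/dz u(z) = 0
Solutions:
 u(z) = C1*exp(3*li(z))


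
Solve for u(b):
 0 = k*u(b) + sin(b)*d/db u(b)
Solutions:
 u(b) = C1*exp(k*(-log(cos(b) - 1) + log(cos(b) + 1))/2)


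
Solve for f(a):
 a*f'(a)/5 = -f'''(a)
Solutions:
 f(a) = C1 + Integral(C2*airyai(-5^(2/3)*a/5) + C3*airybi(-5^(2/3)*a/5), a)


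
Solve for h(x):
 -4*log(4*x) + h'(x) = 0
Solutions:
 h(x) = C1 + 4*x*log(x) - 4*x + x*log(256)


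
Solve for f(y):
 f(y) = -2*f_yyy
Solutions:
 f(y) = C3*exp(-2^(2/3)*y/2) + (C1*sin(2^(2/3)*sqrt(3)*y/4) + C2*cos(2^(2/3)*sqrt(3)*y/4))*exp(2^(2/3)*y/4)


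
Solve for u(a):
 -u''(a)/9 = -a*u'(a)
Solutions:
 u(a) = C1 + C2*erfi(3*sqrt(2)*a/2)


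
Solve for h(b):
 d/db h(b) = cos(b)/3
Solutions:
 h(b) = C1 + sin(b)/3


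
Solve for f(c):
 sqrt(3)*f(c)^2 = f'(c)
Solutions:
 f(c) = -1/(C1 + sqrt(3)*c)


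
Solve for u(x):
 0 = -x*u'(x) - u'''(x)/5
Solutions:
 u(x) = C1 + Integral(C2*airyai(-5^(1/3)*x) + C3*airybi(-5^(1/3)*x), x)


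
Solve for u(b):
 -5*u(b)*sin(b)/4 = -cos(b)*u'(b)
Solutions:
 u(b) = C1/cos(b)^(5/4)


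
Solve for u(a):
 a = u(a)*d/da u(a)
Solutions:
 u(a) = -sqrt(C1 + a^2)
 u(a) = sqrt(C1 + a^2)


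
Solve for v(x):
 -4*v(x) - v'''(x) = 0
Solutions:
 v(x) = C3*exp(-2^(2/3)*x) + (C1*sin(2^(2/3)*sqrt(3)*x/2) + C2*cos(2^(2/3)*sqrt(3)*x/2))*exp(2^(2/3)*x/2)


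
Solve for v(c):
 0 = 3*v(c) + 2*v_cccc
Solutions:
 v(c) = (C1*sin(6^(1/4)*c/2) + C2*cos(6^(1/4)*c/2))*exp(-6^(1/4)*c/2) + (C3*sin(6^(1/4)*c/2) + C4*cos(6^(1/4)*c/2))*exp(6^(1/4)*c/2)


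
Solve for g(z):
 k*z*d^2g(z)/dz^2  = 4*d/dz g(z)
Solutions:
 g(z) = C1 + z^(((re(k) + 4)*re(k) + im(k)^2)/(re(k)^2 + im(k)^2))*(C2*sin(4*log(z)*Abs(im(k))/(re(k)^2 + im(k)^2)) + C3*cos(4*log(z)*im(k)/(re(k)^2 + im(k)^2)))


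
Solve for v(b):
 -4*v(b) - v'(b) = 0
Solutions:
 v(b) = C1*exp(-4*b)


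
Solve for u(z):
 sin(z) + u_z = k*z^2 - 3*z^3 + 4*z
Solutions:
 u(z) = C1 + k*z^3/3 - 3*z^4/4 + 2*z^2 + cos(z)


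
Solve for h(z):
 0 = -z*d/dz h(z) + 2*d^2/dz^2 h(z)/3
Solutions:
 h(z) = C1 + C2*erfi(sqrt(3)*z/2)


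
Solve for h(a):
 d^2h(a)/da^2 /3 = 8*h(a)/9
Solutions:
 h(a) = C1*exp(-2*sqrt(6)*a/3) + C2*exp(2*sqrt(6)*a/3)


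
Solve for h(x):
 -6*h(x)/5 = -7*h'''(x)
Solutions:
 h(x) = C3*exp(35^(2/3)*6^(1/3)*x/35) + (C1*sin(2^(1/3)*3^(5/6)*35^(2/3)*x/70) + C2*cos(2^(1/3)*3^(5/6)*35^(2/3)*x/70))*exp(-35^(2/3)*6^(1/3)*x/70)


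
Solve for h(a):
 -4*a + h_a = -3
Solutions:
 h(a) = C1 + 2*a^2 - 3*a


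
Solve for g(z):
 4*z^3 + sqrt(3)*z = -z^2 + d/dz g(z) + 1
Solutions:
 g(z) = C1 + z^4 + z^3/3 + sqrt(3)*z^2/2 - z


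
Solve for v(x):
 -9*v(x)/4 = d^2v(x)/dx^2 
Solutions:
 v(x) = C1*sin(3*x/2) + C2*cos(3*x/2)


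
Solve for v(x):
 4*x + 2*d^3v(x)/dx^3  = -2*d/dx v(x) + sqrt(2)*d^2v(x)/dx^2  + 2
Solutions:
 v(x) = C1 - x^2 - sqrt(2)*x + x + (C2*sin(sqrt(14)*x/4) + C3*cos(sqrt(14)*x/4))*exp(sqrt(2)*x/4)


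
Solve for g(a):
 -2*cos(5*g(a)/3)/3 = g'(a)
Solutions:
 2*a/3 - 3*log(sin(5*g(a)/3) - 1)/10 + 3*log(sin(5*g(a)/3) + 1)/10 = C1


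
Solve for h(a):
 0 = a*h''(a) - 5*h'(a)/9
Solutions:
 h(a) = C1 + C2*a^(14/9)


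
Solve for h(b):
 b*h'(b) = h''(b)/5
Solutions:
 h(b) = C1 + C2*erfi(sqrt(10)*b/2)


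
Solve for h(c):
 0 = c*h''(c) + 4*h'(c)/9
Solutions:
 h(c) = C1 + C2*c^(5/9)


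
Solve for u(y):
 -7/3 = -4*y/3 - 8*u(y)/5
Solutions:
 u(y) = 35/24 - 5*y/6


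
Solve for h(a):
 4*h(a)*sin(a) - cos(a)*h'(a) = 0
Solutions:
 h(a) = C1/cos(a)^4


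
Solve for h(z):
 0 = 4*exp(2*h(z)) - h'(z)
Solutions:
 h(z) = log(-sqrt(-1/(C1 + 4*z))) - log(2)/2
 h(z) = log(-1/(C1 + 4*z))/2 - log(2)/2


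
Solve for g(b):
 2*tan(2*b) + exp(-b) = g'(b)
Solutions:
 g(b) = C1 + log(tan(2*b)^2 + 1)/2 - exp(-b)


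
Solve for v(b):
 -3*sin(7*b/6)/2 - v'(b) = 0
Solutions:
 v(b) = C1 + 9*cos(7*b/6)/7


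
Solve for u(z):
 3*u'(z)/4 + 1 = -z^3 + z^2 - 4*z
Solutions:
 u(z) = C1 - z^4/3 + 4*z^3/9 - 8*z^2/3 - 4*z/3


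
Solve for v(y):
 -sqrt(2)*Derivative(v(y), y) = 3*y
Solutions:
 v(y) = C1 - 3*sqrt(2)*y^2/4


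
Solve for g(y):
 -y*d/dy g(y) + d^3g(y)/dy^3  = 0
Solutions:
 g(y) = C1 + Integral(C2*airyai(y) + C3*airybi(y), y)


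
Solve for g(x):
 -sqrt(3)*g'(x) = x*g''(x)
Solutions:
 g(x) = C1 + C2*x^(1 - sqrt(3))


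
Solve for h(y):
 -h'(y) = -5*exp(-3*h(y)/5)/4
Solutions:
 h(y) = 5*log(C1 + 3*y/4)/3
 h(y) = 5*log((-150^(1/3) - 3^(5/6)*50^(1/3)*I)*(C1 + 5*y)^(1/3)/20)
 h(y) = 5*log((-150^(1/3) + 3^(5/6)*50^(1/3)*I)*(C1 + 5*y)^(1/3)/20)


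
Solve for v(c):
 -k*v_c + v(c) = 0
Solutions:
 v(c) = C1*exp(c/k)


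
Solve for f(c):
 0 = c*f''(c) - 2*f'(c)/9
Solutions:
 f(c) = C1 + C2*c^(11/9)


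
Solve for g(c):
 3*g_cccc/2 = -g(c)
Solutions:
 g(c) = (C1*sin(6^(3/4)*c/6) + C2*cos(6^(3/4)*c/6))*exp(-6^(3/4)*c/6) + (C3*sin(6^(3/4)*c/6) + C4*cos(6^(3/4)*c/6))*exp(6^(3/4)*c/6)


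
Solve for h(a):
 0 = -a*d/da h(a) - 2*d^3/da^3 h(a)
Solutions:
 h(a) = C1 + Integral(C2*airyai(-2^(2/3)*a/2) + C3*airybi(-2^(2/3)*a/2), a)


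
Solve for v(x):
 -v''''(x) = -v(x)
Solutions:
 v(x) = C1*exp(-x) + C2*exp(x) + C3*sin(x) + C4*cos(x)


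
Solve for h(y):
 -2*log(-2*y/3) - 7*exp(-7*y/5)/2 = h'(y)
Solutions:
 h(y) = C1 - 2*y*log(-y) + 2*y*(-log(2) + 1 + log(3)) + 5*exp(-7*y/5)/2


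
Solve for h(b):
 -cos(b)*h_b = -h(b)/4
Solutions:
 h(b) = C1*(sin(b) + 1)^(1/8)/(sin(b) - 1)^(1/8)


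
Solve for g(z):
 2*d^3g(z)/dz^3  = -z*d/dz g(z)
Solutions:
 g(z) = C1 + Integral(C2*airyai(-2^(2/3)*z/2) + C3*airybi(-2^(2/3)*z/2), z)


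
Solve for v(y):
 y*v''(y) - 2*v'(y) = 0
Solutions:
 v(y) = C1 + C2*y^3


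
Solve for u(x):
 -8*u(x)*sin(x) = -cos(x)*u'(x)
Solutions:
 u(x) = C1/cos(x)^8


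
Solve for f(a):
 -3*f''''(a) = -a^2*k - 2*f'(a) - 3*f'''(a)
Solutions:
 f(a) = C1 + C2*exp(a*(-(3*sqrt(11) + 10)^(1/3) - 1/(3*sqrt(11) + 10)^(1/3) + 2)/6)*sin(sqrt(3)*a*(-(3*sqrt(11) + 10)^(1/3) + (3*sqrt(11) + 10)^(-1/3))/6) + C3*exp(a*(-(3*sqrt(11) + 10)^(1/3) - 1/(3*sqrt(11) + 10)^(1/3) + 2)/6)*cos(sqrt(3)*a*(-(3*sqrt(11) + 10)^(1/3) + (3*sqrt(11) + 10)^(-1/3))/6) + C4*exp(a*((3*sqrt(11) + 10)^(-1/3) + 1 + (3*sqrt(11) + 10)^(1/3))/3) - a^3*k/6 + 3*a*k/2


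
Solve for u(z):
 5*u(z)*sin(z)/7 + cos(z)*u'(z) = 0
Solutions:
 u(z) = C1*cos(z)^(5/7)


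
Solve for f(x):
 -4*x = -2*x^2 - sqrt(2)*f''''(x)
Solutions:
 f(x) = C1 + C2*x + C3*x^2 + C4*x^3 - sqrt(2)*x^6/360 + sqrt(2)*x^5/60


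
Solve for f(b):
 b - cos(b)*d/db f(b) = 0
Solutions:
 f(b) = C1 + Integral(b/cos(b), b)


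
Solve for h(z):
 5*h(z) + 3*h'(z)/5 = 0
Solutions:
 h(z) = C1*exp(-25*z/3)


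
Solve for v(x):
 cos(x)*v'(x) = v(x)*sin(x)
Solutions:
 v(x) = C1/cos(x)


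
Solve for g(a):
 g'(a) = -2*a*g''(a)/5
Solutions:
 g(a) = C1 + C2/a^(3/2)


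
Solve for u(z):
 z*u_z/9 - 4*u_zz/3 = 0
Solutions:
 u(z) = C1 + C2*erfi(sqrt(6)*z/12)


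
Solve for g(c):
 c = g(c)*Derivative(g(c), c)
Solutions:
 g(c) = -sqrt(C1 + c^2)
 g(c) = sqrt(C1 + c^2)


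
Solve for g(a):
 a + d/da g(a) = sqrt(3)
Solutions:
 g(a) = C1 - a^2/2 + sqrt(3)*a


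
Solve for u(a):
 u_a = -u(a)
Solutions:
 u(a) = C1*exp(-a)


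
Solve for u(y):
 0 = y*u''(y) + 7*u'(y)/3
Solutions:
 u(y) = C1 + C2/y^(4/3)


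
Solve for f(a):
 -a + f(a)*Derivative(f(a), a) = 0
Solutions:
 f(a) = -sqrt(C1 + a^2)
 f(a) = sqrt(C1 + a^2)


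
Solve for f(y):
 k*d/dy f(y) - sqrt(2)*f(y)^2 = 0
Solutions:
 f(y) = -k/(C1*k + sqrt(2)*y)


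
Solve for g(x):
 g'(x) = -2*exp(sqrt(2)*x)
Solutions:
 g(x) = C1 - sqrt(2)*exp(sqrt(2)*x)


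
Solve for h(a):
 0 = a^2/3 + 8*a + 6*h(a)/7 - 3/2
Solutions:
 h(a) = -7*a^2/18 - 28*a/3 + 7/4


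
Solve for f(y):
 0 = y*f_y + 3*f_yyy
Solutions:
 f(y) = C1 + Integral(C2*airyai(-3^(2/3)*y/3) + C3*airybi(-3^(2/3)*y/3), y)


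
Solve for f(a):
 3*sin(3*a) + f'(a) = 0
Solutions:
 f(a) = C1 + cos(3*a)


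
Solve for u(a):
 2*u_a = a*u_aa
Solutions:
 u(a) = C1 + C2*a^3


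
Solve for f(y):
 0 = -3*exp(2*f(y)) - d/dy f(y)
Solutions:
 f(y) = log(-sqrt(-1/(C1 - 3*y))) - log(2)/2
 f(y) = log(-1/(C1 - 3*y))/2 - log(2)/2


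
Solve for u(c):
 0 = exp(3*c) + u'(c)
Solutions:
 u(c) = C1 - exp(3*c)/3


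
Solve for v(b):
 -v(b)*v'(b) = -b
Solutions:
 v(b) = -sqrt(C1 + b^2)
 v(b) = sqrt(C1 + b^2)


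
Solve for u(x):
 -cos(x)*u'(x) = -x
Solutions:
 u(x) = C1 + Integral(x/cos(x), x)


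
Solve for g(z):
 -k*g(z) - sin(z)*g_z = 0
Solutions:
 g(z) = C1*exp(k*(-log(cos(z) - 1) + log(cos(z) + 1))/2)


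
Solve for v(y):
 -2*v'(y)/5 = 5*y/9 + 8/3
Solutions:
 v(y) = C1 - 25*y^2/36 - 20*y/3


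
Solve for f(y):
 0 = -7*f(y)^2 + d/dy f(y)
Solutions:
 f(y) = -1/(C1 + 7*y)


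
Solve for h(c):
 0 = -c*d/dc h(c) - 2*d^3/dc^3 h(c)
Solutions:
 h(c) = C1 + Integral(C2*airyai(-2^(2/3)*c/2) + C3*airybi(-2^(2/3)*c/2), c)


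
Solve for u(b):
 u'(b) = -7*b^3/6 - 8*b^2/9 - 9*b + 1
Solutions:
 u(b) = C1 - 7*b^4/24 - 8*b^3/27 - 9*b^2/2 + b


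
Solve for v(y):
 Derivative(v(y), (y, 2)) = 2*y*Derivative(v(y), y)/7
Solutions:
 v(y) = C1 + C2*erfi(sqrt(7)*y/7)


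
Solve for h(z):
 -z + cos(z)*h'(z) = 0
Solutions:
 h(z) = C1 + Integral(z/cos(z), z)


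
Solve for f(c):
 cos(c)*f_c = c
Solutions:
 f(c) = C1 + Integral(c/cos(c), c)


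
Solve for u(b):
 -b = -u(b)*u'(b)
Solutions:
 u(b) = -sqrt(C1 + b^2)
 u(b) = sqrt(C1 + b^2)


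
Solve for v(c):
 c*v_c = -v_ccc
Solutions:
 v(c) = C1 + Integral(C2*airyai(-c) + C3*airybi(-c), c)


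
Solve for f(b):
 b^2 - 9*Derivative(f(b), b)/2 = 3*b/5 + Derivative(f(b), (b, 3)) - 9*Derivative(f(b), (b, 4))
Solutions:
 f(b) = C1 + C2*exp(b*(-2^(1/3)*(81*sqrt(59073) + 19687)^(1/3) - 2*2^(2/3)/(81*sqrt(59073) + 19687)^(1/3) + 4)/108)*sin(2^(1/3)*sqrt(3)*b*(-(81*sqrt(59073) + 19687)^(1/3) + 2*2^(1/3)/(81*sqrt(59073) + 19687)^(1/3))/108) + C3*exp(b*(-2^(1/3)*(81*sqrt(59073) + 19687)^(1/3) - 2*2^(2/3)/(81*sqrt(59073) + 19687)^(1/3) + 4)/108)*cos(2^(1/3)*sqrt(3)*b*(-(81*sqrt(59073) + 19687)^(1/3) + 2*2^(1/3)/(81*sqrt(59073) + 19687)^(1/3))/108) + C4*exp(b*(2*2^(2/3)/(81*sqrt(59073) + 19687)^(1/3) + 2 + 2^(1/3)*(81*sqrt(59073) + 19687)^(1/3))/54) + 2*b^3/27 - b^2/15 - 8*b/81


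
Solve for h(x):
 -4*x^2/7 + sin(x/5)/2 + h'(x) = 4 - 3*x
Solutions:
 h(x) = C1 + 4*x^3/21 - 3*x^2/2 + 4*x + 5*cos(x/5)/2


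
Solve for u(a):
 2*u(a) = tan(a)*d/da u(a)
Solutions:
 u(a) = C1*sin(a)^2


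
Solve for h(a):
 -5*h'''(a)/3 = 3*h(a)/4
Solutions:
 h(a) = C3*exp(-3^(2/3)*50^(1/3)*a/10) + (C1*sin(3*3^(1/6)*50^(1/3)*a/20) + C2*cos(3*3^(1/6)*50^(1/3)*a/20))*exp(3^(2/3)*50^(1/3)*a/20)


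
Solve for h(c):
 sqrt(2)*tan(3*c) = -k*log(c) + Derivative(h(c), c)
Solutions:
 h(c) = C1 + c*k*(log(c) - 1) - sqrt(2)*log(cos(3*c))/3


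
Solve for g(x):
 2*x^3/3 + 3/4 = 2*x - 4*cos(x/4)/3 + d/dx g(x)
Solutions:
 g(x) = C1 + x^4/6 - x^2 + 3*x/4 + 16*sin(x/4)/3


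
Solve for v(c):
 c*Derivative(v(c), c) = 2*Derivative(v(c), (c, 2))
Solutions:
 v(c) = C1 + C2*erfi(c/2)


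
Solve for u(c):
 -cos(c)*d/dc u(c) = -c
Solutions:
 u(c) = C1 + Integral(c/cos(c), c)


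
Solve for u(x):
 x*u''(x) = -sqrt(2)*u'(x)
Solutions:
 u(x) = C1 + C2*x^(1 - sqrt(2))


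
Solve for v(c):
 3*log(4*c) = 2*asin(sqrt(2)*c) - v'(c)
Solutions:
 v(c) = C1 - 3*c*log(c) + 2*c*asin(sqrt(2)*c) - 6*c*log(2) + 3*c + sqrt(2)*sqrt(1 - 2*c^2)


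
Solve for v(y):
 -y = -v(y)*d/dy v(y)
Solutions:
 v(y) = -sqrt(C1 + y^2)
 v(y) = sqrt(C1 + y^2)


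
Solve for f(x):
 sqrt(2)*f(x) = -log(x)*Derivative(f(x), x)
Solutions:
 f(x) = C1*exp(-sqrt(2)*li(x))


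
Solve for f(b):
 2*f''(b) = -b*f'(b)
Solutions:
 f(b) = C1 + C2*erf(b/2)


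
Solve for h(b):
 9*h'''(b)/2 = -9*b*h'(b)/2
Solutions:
 h(b) = C1 + Integral(C2*airyai(-b) + C3*airybi(-b), b)


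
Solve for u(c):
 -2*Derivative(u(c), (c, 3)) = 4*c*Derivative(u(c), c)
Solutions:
 u(c) = C1 + Integral(C2*airyai(-2^(1/3)*c) + C3*airybi(-2^(1/3)*c), c)


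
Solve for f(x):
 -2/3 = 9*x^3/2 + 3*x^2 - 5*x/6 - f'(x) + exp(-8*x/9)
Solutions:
 f(x) = C1 + 9*x^4/8 + x^3 - 5*x^2/12 + 2*x/3 - 9*exp(-8*x/9)/8


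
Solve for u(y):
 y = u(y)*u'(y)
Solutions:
 u(y) = -sqrt(C1 + y^2)
 u(y) = sqrt(C1 + y^2)


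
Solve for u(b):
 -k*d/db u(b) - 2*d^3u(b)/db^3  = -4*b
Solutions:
 u(b) = C1 + C2*exp(-sqrt(2)*b*sqrt(-k)/2) + C3*exp(sqrt(2)*b*sqrt(-k)/2) + 2*b^2/k


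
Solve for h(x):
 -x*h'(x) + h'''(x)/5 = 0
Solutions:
 h(x) = C1 + Integral(C2*airyai(5^(1/3)*x) + C3*airybi(5^(1/3)*x), x)


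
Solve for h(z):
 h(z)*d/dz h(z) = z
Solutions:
 h(z) = -sqrt(C1 + z^2)
 h(z) = sqrt(C1 + z^2)


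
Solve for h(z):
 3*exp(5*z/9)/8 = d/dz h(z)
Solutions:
 h(z) = C1 + 27*exp(5*z/9)/40


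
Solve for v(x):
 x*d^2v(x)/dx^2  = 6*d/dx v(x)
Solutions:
 v(x) = C1 + C2*x^7


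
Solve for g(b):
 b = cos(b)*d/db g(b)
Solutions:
 g(b) = C1 + Integral(b/cos(b), b)


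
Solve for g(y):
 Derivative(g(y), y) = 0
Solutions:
 g(y) = C1


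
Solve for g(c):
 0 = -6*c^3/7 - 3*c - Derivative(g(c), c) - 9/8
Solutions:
 g(c) = C1 - 3*c^4/14 - 3*c^2/2 - 9*c/8


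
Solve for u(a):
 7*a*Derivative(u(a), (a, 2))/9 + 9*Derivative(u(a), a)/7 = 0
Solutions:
 u(a) = C1 + C2/a^(32/49)


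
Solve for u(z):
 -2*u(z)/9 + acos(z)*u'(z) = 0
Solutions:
 u(z) = C1*exp(2*Integral(1/acos(z), z)/9)


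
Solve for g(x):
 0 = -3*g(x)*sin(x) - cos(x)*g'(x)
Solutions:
 g(x) = C1*cos(x)^3


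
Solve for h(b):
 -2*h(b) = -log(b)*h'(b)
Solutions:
 h(b) = C1*exp(2*li(b))


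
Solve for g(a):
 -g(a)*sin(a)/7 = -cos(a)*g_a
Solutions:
 g(a) = C1/cos(a)^(1/7)


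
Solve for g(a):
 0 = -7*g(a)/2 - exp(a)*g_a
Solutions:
 g(a) = C1*exp(7*exp(-a)/2)


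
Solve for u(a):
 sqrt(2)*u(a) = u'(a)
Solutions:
 u(a) = C1*exp(sqrt(2)*a)


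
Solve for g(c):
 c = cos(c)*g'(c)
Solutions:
 g(c) = C1 + Integral(c/cos(c), c)


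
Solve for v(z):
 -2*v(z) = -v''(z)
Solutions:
 v(z) = C1*exp(-sqrt(2)*z) + C2*exp(sqrt(2)*z)


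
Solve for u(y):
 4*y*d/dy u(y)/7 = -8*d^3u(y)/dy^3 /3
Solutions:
 u(y) = C1 + Integral(C2*airyai(-14^(2/3)*3^(1/3)*y/14) + C3*airybi(-14^(2/3)*3^(1/3)*y/14), y)


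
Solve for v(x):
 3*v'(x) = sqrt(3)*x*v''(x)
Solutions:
 v(x) = C1 + C2*x^(1 + sqrt(3))


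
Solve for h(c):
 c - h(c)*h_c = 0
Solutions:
 h(c) = -sqrt(C1 + c^2)
 h(c) = sqrt(C1 + c^2)


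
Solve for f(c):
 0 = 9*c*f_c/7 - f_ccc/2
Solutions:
 f(c) = C1 + Integral(C2*airyai(18^(1/3)*7^(2/3)*c/7) + C3*airybi(18^(1/3)*7^(2/3)*c/7), c)


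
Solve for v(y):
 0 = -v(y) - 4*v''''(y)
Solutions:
 v(y) = (C1*sin(y/2) + C2*cos(y/2))*exp(-y/2) + (C3*sin(y/2) + C4*cos(y/2))*exp(y/2)


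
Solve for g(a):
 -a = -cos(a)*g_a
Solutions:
 g(a) = C1 + Integral(a/cos(a), a)


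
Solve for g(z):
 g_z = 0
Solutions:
 g(z) = C1


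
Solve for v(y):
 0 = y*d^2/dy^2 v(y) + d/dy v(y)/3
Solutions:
 v(y) = C1 + C2*y^(2/3)


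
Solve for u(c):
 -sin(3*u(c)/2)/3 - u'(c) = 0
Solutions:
 u(c) = -2*acos((-C1 - exp(c))/(C1 - exp(c)))/3 + 4*pi/3
 u(c) = 2*acos((-C1 - exp(c))/(C1 - exp(c)))/3


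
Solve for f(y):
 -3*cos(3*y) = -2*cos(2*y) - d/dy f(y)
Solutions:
 f(y) = C1 - sin(2*y) + sin(3*y)


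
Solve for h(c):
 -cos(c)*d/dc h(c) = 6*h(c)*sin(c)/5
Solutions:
 h(c) = C1*cos(c)^(6/5)


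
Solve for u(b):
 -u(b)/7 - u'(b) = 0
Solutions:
 u(b) = C1*exp(-b/7)


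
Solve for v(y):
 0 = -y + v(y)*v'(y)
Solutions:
 v(y) = -sqrt(C1 + y^2)
 v(y) = sqrt(C1 + y^2)


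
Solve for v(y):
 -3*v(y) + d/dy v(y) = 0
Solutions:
 v(y) = C1*exp(3*y)


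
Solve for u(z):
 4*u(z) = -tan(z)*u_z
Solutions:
 u(z) = C1/sin(z)^4


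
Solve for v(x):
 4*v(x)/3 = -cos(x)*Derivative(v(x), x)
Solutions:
 v(x) = C1*(sin(x) - 1)^(2/3)/(sin(x) + 1)^(2/3)


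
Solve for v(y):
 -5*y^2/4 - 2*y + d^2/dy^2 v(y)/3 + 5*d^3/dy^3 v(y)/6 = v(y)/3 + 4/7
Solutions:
 v(y) = C1*exp(-y*(4/(15*sqrt(1977) + 667)^(1/3) + 4 + (15*sqrt(1977) + 667)^(1/3))/30)*sin(sqrt(3)*y*(-(15*sqrt(1977) + 667)^(1/3) + 4/(15*sqrt(1977) + 667)^(1/3))/30) + C2*exp(-y*(4/(15*sqrt(1977) + 667)^(1/3) + 4 + (15*sqrt(1977) + 667)^(1/3))/30)*cos(sqrt(3)*y*(-(15*sqrt(1977) + 667)^(1/3) + 4/(15*sqrt(1977) + 667)^(1/3))/30) + C3*exp(y*(-2 + 4/(15*sqrt(1977) + 667)^(1/3) + (15*sqrt(1977) + 667)^(1/3))/15) - 15*y^2/4 - 6*y - 129/14


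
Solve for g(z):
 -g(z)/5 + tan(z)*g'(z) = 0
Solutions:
 g(z) = C1*sin(z)^(1/5)


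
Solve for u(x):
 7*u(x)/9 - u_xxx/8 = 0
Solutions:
 u(x) = C3*exp(2*21^(1/3)*x/3) + (C1*sin(3^(5/6)*7^(1/3)*x/3) + C2*cos(3^(5/6)*7^(1/3)*x/3))*exp(-21^(1/3)*x/3)


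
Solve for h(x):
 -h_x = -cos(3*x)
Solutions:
 h(x) = C1 + sin(3*x)/3


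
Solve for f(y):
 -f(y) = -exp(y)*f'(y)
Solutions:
 f(y) = C1*exp(-exp(-y))


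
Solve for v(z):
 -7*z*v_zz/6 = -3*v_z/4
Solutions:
 v(z) = C1 + C2*z^(23/14)


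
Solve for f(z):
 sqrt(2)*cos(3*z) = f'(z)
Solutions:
 f(z) = C1 + sqrt(2)*sin(3*z)/3


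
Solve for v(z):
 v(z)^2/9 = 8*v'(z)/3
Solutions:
 v(z) = -24/(C1 + z)


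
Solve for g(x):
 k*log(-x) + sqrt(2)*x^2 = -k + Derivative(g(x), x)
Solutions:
 g(x) = C1 + k*x*log(-x) + sqrt(2)*x^3/3


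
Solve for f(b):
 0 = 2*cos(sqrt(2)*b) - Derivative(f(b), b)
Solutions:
 f(b) = C1 + sqrt(2)*sin(sqrt(2)*b)


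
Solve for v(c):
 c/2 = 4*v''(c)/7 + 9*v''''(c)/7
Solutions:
 v(c) = C1 + C2*c + C3*sin(2*c/3) + C4*cos(2*c/3) + 7*c^3/48


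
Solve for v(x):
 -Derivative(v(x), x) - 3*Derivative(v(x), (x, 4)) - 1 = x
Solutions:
 v(x) = C1 + C4*exp(-3^(2/3)*x/3) - x^2/2 - x + (C2*sin(3^(1/6)*x/2) + C3*cos(3^(1/6)*x/2))*exp(3^(2/3)*x/6)


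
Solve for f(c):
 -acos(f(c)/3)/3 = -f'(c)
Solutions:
 Integral(1/acos(_y/3), (_y, f(c))) = C1 + c/3


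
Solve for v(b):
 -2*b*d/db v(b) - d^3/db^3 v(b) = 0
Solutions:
 v(b) = C1 + Integral(C2*airyai(-2^(1/3)*b) + C3*airybi(-2^(1/3)*b), b)


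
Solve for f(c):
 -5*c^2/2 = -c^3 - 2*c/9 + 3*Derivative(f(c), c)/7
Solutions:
 f(c) = C1 + 7*c^4/12 - 35*c^3/18 + 7*c^2/27


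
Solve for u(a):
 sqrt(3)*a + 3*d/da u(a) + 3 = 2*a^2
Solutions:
 u(a) = C1 + 2*a^3/9 - sqrt(3)*a^2/6 - a


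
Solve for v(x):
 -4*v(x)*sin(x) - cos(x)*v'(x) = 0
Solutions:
 v(x) = C1*cos(x)^4


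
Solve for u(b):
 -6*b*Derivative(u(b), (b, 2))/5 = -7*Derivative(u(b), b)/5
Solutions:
 u(b) = C1 + C2*b^(13/6)


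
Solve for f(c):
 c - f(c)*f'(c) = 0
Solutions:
 f(c) = -sqrt(C1 + c^2)
 f(c) = sqrt(C1 + c^2)


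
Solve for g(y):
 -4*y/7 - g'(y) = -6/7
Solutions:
 g(y) = C1 - 2*y^2/7 + 6*y/7


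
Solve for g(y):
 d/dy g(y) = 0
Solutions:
 g(y) = C1


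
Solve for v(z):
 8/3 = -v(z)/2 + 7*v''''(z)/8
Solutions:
 v(z) = C1*exp(-sqrt(2)*7^(3/4)*z/7) + C2*exp(sqrt(2)*7^(3/4)*z/7) + C3*sin(sqrt(2)*7^(3/4)*z/7) + C4*cos(sqrt(2)*7^(3/4)*z/7) - 16/3


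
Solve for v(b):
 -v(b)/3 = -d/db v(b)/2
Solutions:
 v(b) = C1*exp(2*b/3)


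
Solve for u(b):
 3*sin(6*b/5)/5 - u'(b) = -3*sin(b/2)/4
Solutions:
 u(b) = C1 - 3*cos(b/2)/2 - cos(6*b/5)/2


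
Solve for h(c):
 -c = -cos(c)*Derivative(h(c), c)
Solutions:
 h(c) = C1 + Integral(c/cos(c), c)


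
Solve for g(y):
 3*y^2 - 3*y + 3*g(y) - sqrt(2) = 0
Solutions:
 g(y) = -y^2 + y + sqrt(2)/3


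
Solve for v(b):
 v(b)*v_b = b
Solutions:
 v(b) = -sqrt(C1 + b^2)
 v(b) = sqrt(C1 + b^2)


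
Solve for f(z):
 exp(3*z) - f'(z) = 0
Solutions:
 f(z) = C1 + exp(3*z)/3


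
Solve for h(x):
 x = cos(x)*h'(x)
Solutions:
 h(x) = C1 + Integral(x/cos(x), x)


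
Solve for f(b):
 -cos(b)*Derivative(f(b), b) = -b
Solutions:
 f(b) = C1 + Integral(b/cos(b), b)


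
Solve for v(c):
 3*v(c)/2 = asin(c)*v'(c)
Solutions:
 v(c) = C1*exp(3*Integral(1/asin(c), c)/2)


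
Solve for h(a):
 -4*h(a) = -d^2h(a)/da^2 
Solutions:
 h(a) = C1*exp(-2*a) + C2*exp(2*a)


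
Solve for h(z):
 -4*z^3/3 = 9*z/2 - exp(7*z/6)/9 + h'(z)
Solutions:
 h(z) = C1 - z^4/3 - 9*z^2/4 + 2*exp(7*z/6)/21


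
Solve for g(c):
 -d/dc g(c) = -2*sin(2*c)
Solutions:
 g(c) = C1 - cos(2*c)


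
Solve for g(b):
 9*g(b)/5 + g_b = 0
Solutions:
 g(b) = C1*exp(-9*b/5)


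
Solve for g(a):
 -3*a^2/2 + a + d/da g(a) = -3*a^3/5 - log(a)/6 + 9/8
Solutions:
 g(a) = C1 - 3*a^4/20 + a^3/2 - a^2/2 - a*log(a)/6 + 31*a/24


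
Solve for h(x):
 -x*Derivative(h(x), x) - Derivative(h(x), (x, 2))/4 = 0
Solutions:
 h(x) = C1 + C2*erf(sqrt(2)*x)


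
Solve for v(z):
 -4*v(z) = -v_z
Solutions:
 v(z) = C1*exp(4*z)


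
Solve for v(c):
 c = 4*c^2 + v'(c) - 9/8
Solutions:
 v(c) = C1 - 4*c^3/3 + c^2/2 + 9*c/8


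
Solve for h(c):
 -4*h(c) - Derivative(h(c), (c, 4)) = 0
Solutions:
 h(c) = (C1*sin(c) + C2*cos(c))*exp(-c) + (C3*sin(c) + C4*cos(c))*exp(c)


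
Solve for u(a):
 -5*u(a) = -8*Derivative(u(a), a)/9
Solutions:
 u(a) = C1*exp(45*a/8)


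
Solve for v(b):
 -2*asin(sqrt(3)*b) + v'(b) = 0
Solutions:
 v(b) = C1 + 2*b*asin(sqrt(3)*b) + 2*sqrt(3)*sqrt(1 - 3*b^2)/3


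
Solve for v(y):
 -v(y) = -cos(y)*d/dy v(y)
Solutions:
 v(y) = C1*sqrt(sin(y) + 1)/sqrt(sin(y) - 1)


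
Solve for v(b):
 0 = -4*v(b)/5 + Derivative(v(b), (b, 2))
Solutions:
 v(b) = C1*exp(-2*sqrt(5)*b/5) + C2*exp(2*sqrt(5)*b/5)


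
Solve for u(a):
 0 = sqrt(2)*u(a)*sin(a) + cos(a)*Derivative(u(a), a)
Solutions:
 u(a) = C1*cos(a)^(sqrt(2))


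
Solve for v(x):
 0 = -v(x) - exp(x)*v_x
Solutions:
 v(x) = C1*exp(exp(-x))


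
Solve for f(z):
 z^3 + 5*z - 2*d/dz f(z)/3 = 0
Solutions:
 f(z) = C1 + 3*z^4/8 + 15*z^2/4


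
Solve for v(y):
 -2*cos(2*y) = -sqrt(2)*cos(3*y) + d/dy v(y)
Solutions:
 v(y) = C1 - sin(2*y) + sqrt(2)*sin(3*y)/3


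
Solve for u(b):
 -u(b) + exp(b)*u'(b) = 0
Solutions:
 u(b) = C1*exp(-exp(-b))


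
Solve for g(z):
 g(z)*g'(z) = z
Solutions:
 g(z) = -sqrt(C1 + z^2)
 g(z) = sqrt(C1 + z^2)


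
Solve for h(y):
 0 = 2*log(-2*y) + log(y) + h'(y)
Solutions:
 h(y) = C1 - 3*y*log(y) + y*(-2*log(2) + 3 - 2*I*pi)


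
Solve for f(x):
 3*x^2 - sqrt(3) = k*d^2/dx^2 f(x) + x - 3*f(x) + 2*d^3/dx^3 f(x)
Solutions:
 f(x) = C1*exp(-x*(k^2/(k^3 + sqrt(-k^6 + (k^3 - 162)^2) - 162)^(1/3) + k + (k^3 + sqrt(-k^6 + (k^3 - 162)^2) - 162)^(1/3))/6) + C2*exp(x*(-4*k^2/((-1 + sqrt(3)*I)*(k^3 + sqrt(-k^6 + (k^3 - 162)^2) - 162)^(1/3)) - 2*k + (k^3 + sqrt(-k^6 + (k^3 - 162)^2) - 162)^(1/3) - sqrt(3)*I*(k^3 + sqrt(-k^6 + (k^3 - 162)^2) - 162)^(1/3))/12) + C3*exp(x*(4*k^2/((1 + sqrt(3)*I)*(k^3 + sqrt(-k^6 + (k^3 - 162)^2) - 162)^(1/3)) - 2*k + (k^3 + sqrt(-k^6 + (k^3 - 162)^2) - 162)^(1/3) + sqrt(3)*I*(k^3 + sqrt(-k^6 + (k^3 - 162)^2) - 162)^(1/3))/12) - 2*k/3 - x^2 + x/3 + sqrt(3)/3


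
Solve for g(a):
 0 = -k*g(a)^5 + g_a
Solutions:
 g(a) = -(-1/(C1 + 4*a*k))^(1/4)
 g(a) = (-1/(C1 + 4*a*k))^(1/4)
 g(a) = -I*(-1/(C1 + 4*a*k))^(1/4)
 g(a) = I*(-1/(C1 + 4*a*k))^(1/4)


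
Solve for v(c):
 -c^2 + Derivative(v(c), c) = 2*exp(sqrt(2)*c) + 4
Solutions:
 v(c) = C1 + c^3/3 + 4*c + sqrt(2)*exp(sqrt(2)*c)


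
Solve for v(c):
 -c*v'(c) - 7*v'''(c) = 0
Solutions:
 v(c) = C1 + Integral(C2*airyai(-7^(2/3)*c/7) + C3*airybi(-7^(2/3)*c/7), c)


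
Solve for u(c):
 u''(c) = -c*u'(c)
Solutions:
 u(c) = C1 + C2*erf(sqrt(2)*c/2)


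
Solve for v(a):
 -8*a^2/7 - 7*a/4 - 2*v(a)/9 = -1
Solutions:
 v(a) = -36*a^2/7 - 63*a/8 + 9/2


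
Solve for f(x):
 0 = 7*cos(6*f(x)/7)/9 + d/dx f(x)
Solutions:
 7*x/9 - 7*log(sin(6*f(x)/7) - 1)/12 + 7*log(sin(6*f(x)/7) + 1)/12 = C1


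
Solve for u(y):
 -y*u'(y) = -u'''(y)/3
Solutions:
 u(y) = C1 + Integral(C2*airyai(3^(1/3)*y) + C3*airybi(3^(1/3)*y), y)


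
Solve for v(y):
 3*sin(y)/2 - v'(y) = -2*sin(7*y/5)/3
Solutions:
 v(y) = C1 - 3*cos(y)/2 - 10*cos(7*y/5)/21


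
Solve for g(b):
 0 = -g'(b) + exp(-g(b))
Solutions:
 g(b) = log(C1 + b)


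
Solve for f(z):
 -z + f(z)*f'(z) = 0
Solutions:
 f(z) = -sqrt(C1 + z^2)
 f(z) = sqrt(C1 + z^2)


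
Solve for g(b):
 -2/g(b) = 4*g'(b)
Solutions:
 g(b) = -sqrt(C1 - b)
 g(b) = sqrt(C1 - b)


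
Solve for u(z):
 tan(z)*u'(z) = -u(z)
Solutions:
 u(z) = C1/sin(z)


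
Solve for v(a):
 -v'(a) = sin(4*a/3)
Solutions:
 v(a) = C1 + 3*cos(4*a/3)/4


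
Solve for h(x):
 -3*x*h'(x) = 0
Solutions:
 h(x) = C1


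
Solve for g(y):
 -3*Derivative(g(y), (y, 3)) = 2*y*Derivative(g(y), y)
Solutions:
 g(y) = C1 + Integral(C2*airyai(-2^(1/3)*3^(2/3)*y/3) + C3*airybi(-2^(1/3)*3^(2/3)*y/3), y)


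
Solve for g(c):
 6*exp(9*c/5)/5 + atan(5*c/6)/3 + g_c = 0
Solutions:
 g(c) = C1 - c*atan(5*c/6)/3 - 2*exp(9*c/5)/3 + log(25*c^2 + 36)/5


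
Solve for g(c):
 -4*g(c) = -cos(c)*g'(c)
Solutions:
 g(c) = C1*(sin(c)^2 + 2*sin(c) + 1)/(sin(c)^2 - 2*sin(c) + 1)


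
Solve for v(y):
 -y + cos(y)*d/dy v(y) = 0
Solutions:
 v(y) = C1 + Integral(y/cos(y), y)


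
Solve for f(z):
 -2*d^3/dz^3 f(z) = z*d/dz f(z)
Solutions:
 f(z) = C1 + Integral(C2*airyai(-2^(2/3)*z/2) + C3*airybi(-2^(2/3)*z/2), z)


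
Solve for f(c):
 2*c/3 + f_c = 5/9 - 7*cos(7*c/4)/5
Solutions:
 f(c) = C1 - c^2/3 + 5*c/9 - 4*sin(7*c/4)/5


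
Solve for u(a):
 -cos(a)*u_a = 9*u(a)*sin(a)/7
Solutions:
 u(a) = C1*cos(a)^(9/7)


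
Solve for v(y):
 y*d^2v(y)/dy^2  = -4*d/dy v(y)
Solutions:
 v(y) = C1 + C2/y^3


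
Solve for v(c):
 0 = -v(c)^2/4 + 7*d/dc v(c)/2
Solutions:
 v(c) = -14/(C1 + c)


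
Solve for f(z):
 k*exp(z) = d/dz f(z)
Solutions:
 f(z) = C1 + k*exp(z)


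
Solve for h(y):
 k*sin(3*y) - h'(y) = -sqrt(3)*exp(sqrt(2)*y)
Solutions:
 h(y) = C1 - k*cos(3*y)/3 + sqrt(6)*exp(sqrt(2)*y)/2


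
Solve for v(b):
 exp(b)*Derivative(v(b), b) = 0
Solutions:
 v(b) = C1


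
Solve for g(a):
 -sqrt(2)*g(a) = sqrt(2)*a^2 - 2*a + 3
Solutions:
 g(a) = -a^2 + sqrt(2)*a - 3*sqrt(2)/2


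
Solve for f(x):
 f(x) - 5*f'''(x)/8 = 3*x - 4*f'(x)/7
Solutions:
 f(x) = C1*exp(-x*(16*22050^(1/3)/(sqrt(4646985) + 2205)^(1/3) + 420^(1/3)*(sqrt(4646985) + 2205)^(1/3))/210)*sin(3^(1/6)*x*(-140^(1/3)*3^(2/3)*(sqrt(4646985) + 2205)^(1/3) + 48*2450^(1/3)/(sqrt(4646985) + 2205)^(1/3))/210) + C2*exp(-x*(16*22050^(1/3)/(sqrt(4646985) + 2205)^(1/3) + 420^(1/3)*(sqrt(4646985) + 2205)^(1/3))/210)*cos(3^(1/6)*x*(-140^(1/3)*3^(2/3)*(sqrt(4646985) + 2205)^(1/3) + 48*2450^(1/3)/(sqrt(4646985) + 2205)^(1/3))/210) + C3*exp(x*(16*22050^(1/3)/(sqrt(4646985) + 2205)^(1/3) + 420^(1/3)*(sqrt(4646985) + 2205)^(1/3))/105) + 3*x - 12/7


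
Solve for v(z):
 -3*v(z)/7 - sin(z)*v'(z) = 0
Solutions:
 v(z) = C1*(cos(z) + 1)^(3/14)/(cos(z) - 1)^(3/14)


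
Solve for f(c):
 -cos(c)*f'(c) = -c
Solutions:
 f(c) = C1 + Integral(c/cos(c), c)


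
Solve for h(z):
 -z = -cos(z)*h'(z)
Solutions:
 h(z) = C1 + Integral(z/cos(z), z)


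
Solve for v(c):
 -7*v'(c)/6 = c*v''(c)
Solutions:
 v(c) = C1 + C2/c^(1/6)


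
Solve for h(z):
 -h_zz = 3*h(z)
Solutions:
 h(z) = C1*sin(sqrt(3)*z) + C2*cos(sqrt(3)*z)


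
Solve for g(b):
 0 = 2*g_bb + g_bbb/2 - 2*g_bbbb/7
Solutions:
 g(b) = C1 + C2*b + C3*exp(b*(7 - sqrt(497))/8) + C4*exp(b*(7 + sqrt(497))/8)


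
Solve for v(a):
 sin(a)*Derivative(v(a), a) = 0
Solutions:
 v(a) = C1


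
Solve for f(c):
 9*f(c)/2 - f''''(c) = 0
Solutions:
 f(c) = C1*exp(-2^(3/4)*sqrt(3)*c/2) + C2*exp(2^(3/4)*sqrt(3)*c/2) + C3*sin(2^(3/4)*sqrt(3)*c/2) + C4*cos(2^(3/4)*sqrt(3)*c/2)


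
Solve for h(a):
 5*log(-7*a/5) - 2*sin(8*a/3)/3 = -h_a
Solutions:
 h(a) = C1 - 5*a*log(-a) - 5*a*log(7) + 5*a + 5*a*log(5) - cos(8*a/3)/4


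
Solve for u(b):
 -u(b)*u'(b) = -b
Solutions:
 u(b) = -sqrt(C1 + b^2)
 u(b) = sqrt(C1 + b^2)


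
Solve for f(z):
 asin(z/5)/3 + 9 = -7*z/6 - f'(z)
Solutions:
 f(z) = C1 - 7*z^2/12 - z*asin(z/5)/3 - 9*z - sqrt(25 - z^2)/3


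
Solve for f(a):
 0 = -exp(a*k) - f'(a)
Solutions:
 f(a) = C1 - exp(a*k)/k


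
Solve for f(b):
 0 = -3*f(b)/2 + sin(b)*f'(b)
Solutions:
 f(b) = C1*(cos(b) - 1)^(3/4)/(cos(b) + 1)^(3/4)


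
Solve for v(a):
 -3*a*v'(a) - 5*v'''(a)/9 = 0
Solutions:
 v(a) = C1 + Integral(C2*airyai(-3*5^(2/3)*a/5) + C3*airybi(-3*5^(2/3)*a/5), a)


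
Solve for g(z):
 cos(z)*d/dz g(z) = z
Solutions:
 g(z) = C1 + Integral(z/cos(z), z)


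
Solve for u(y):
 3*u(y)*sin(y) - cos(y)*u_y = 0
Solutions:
 u(y) = C1/cos(y)^3


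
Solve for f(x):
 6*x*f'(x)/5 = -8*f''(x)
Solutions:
 f(x) = C1 + C2*erf(sqrt(30)*x/20)


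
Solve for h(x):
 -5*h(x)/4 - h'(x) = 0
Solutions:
 h(x) = C1*exp(-5*x/4)


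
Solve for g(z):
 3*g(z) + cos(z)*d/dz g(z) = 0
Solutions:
 g(z) = C1*(sin(z) - 1)^(3/2)/(sin(z) + 1)^(3/2)
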